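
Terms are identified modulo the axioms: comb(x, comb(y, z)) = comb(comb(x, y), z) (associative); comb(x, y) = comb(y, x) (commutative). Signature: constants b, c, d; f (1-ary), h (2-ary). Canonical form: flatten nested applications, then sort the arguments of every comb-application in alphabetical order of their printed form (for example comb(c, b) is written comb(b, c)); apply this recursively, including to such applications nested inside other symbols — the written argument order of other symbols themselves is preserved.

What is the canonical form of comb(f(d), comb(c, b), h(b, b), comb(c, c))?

Un-nest:  comb(f(d), c, b, h(b, b), c, c)
Order the arguments:  comb(b, c, c, c, f(d), h(b, b))

Answer: comb(b, c, c, c, f(d), h(b, b))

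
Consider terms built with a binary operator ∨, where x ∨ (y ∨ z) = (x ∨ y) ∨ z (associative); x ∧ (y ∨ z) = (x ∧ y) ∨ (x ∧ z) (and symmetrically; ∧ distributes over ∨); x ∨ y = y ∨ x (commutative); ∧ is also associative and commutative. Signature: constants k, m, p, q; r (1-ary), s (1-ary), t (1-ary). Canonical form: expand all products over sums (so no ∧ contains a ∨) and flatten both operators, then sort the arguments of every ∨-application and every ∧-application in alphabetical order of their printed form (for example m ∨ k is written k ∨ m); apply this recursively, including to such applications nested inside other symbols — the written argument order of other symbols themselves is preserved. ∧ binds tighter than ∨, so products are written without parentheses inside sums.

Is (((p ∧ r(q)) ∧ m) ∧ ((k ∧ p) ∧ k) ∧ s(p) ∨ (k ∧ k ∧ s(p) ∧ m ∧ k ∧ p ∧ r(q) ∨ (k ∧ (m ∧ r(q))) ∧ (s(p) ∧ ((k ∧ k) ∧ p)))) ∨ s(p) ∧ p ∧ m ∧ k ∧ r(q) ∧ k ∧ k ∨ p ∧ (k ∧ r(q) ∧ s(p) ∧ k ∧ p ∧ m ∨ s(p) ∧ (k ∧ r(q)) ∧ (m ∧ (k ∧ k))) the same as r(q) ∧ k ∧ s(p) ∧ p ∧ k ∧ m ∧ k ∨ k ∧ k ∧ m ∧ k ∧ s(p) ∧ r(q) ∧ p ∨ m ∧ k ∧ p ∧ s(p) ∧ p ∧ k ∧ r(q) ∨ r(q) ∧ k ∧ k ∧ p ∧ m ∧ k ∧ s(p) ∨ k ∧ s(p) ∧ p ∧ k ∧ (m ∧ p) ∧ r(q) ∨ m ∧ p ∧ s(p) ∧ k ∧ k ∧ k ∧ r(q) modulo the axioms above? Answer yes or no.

Answer: yes — both canonical forms are k ∧ k ∧ k ∧ m ∧ p ∧ r(q) ∧ s(p) ∨ k ∧ k ∧ k ∧ m ∧ p ∧ r(q) ∧ s(p) ∨ k ∧ k ∧ k ∧ m ∧ p ∧ r(q) ∧ s(p) ∨ k ∧ k ∧ k ∧ m ∧ p ∧ r(q) ∧ s(p) ∨ k ∧ k ∧ m ∧ p ∧ p ∧ r(q) ∧ s(p) ∨ k ∧ k ∧ m ∧ p ∧ p ∧ r(q) ∧ s(p)

Derivation:
Left:  (((p ∧ r(q)) ∧ m) ∧ ((k ∧ p) ∧ k) ∧ s(p) ∨ (k ∧ k ∧ s(p) ∧ m ∧ k ∧ p ∧ r(q) ∨ (k ∧ (m ∧ r(q))) ∧ (s(p) ∧ ((k ∧ k) ∧ p)))) ∨ s(p) ∧ p ∧ m ∧ k ∧ r(q) ∧ k ∧ k ∨ p ∧ (k ∧ r(q) ∧ s(p) ∧ k ∧ p ∧ m ∨ s(p) ∧ (k ∧ r(q)) ∧ (m ∧ (k ∧ k)))
  Distribute:  k ∧ k ∧ m ∧ p ∧ p ∧ r(q) ∧ s(p) ∨ k ∧ k ∧ k ∧ m ∧ p ∧ r(q) ∧ s(p) ∨ k ∧ k ∧ k ∧ m ∧ p ∧ r(q) ∧ s(p) ∨ k ∧ k ∧ k ∧ m ∧ p ∧ r(q) ∧ s(p) ∨ k ∧ k ∧ m ∧ p ∧ p ∧ r(q) ∧ s(p) ∨ k ∧ k ∧ k ∧ m ∧ p ∧ r(q) ∧ s(p)
  Sort:  k ∧ k ∧ k ∧ m ∧ p ∧ r(q) ∧ s(p) ∨ k ∧ k ∧ k ∧ m ∧ p ∧ r(q) ∧ s(p) ∨ k ∧ k ∧ k ∧ m ∧ p ∧ r(q) ∧ s(p) ∨ k ∧ k ∧ k ∧ m ∧ p ∧ r(q) ∧ s(p) ∨ k ∧ k ∧ m ∧ p ∧ p ∧ r(q) ∧ s(p) ∨ k ∧ k ∧ m ∧ p ∧ p ∧ r(q) ∧ s(p)
Right:  r(q) ∧ k ∧ s(p) ∧ p ∧ k ∧ m ∧ k ∨ k ∧ k ∧ m ∧ k ∧ s(p) ∧ r(q) ∧ p ∨ m ∧ k ∧ p ∧ s(p) ∧ p ∧ k ∧ r(q) ∨ r(q) ∧ k ∧ k ∧ p ∧ m ∧ k ∧ s(p) ∨ k ∧ s(p) ∧ p ∧ k ∧ (m ∧ p) ∧ r(q) ∨ m ∧ p ∧ s(p) ∧ k ∧ k ∧ k ∧ r(q)
  Flatten:  k ∧ k ∧ k ∧ m ∧ p ∧ r(q) ∧ s(p) ∨ k ∧ k ∧ k ∧ m ∧ p ∧ r(q) ∧ s(p) ∨ k ∧ k ∧ m ∧ p ∧ p ∧ r(q) ∧ s(p) ∨ k ∧ k ∧ k ∧ m ∧ p ∧ r(q) ∧ s(p) ∨ k ∧ k ∧ m ∧ p ∧ p ∧ r(q) ∧ s(p) ∨ k ∧ k ∧ k ∧ m ∧ p ∧ r(q) ∧ s(p)
  Sort arguments:  k ∧ k ∧ k ∧ m ∧ p ∧ r(q) ∧ s(p) ∨ k ∧ k ∧ k ∧ m ∧ p ∧ r(q) ∧ s(p) ∨ k ∧ k ∧ k ∧ m ∧ p ∧ r(q) ∧ s(p) ∨ k ∧ k ∧ k ∧ m ∧ p ∧ r(q) ∧ s(p) ∨ k ∧ k ∧ m ∧ p ∧ p ∧ r(q) ∧ s(p) ∨ k ∧ k ∧ m ∧ p ∧ p ∧ r(q) ∧ s(p)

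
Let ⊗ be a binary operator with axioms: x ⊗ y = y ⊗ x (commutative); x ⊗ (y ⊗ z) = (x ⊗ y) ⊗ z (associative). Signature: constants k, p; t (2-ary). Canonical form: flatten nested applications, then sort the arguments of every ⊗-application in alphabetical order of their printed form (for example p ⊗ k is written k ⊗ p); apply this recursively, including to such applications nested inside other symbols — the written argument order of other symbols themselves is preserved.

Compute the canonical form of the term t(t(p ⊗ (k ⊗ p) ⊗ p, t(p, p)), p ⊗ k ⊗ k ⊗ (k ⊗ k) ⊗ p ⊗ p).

Focus inside:  p ⊗ k ⊗ k ⊗ (k ⊗ k) ⊗ p ⊗ p
Flatten:  p ⊗ k ⊗ k ⊗ k ⊗ k ⊗ p ⊗ p
Order the arguments:  k ⊗ k ⊗ k ⊗ k ⊗ p ⊗ p ⊗ p
Put back:  t(t(k ⊗ p ⊗ p ⊗ p, t(p, p)), k ⊗ k ⊗ k ⊗ k ⊗ p ⊗ p ⊗ p)

Answer: t(t(k ⊗ p ⊗ p ⊗ p, t(p, p)), k ⊗ k ⊗ k ⊗ k ⊗ p ⊗ p ⊗ p)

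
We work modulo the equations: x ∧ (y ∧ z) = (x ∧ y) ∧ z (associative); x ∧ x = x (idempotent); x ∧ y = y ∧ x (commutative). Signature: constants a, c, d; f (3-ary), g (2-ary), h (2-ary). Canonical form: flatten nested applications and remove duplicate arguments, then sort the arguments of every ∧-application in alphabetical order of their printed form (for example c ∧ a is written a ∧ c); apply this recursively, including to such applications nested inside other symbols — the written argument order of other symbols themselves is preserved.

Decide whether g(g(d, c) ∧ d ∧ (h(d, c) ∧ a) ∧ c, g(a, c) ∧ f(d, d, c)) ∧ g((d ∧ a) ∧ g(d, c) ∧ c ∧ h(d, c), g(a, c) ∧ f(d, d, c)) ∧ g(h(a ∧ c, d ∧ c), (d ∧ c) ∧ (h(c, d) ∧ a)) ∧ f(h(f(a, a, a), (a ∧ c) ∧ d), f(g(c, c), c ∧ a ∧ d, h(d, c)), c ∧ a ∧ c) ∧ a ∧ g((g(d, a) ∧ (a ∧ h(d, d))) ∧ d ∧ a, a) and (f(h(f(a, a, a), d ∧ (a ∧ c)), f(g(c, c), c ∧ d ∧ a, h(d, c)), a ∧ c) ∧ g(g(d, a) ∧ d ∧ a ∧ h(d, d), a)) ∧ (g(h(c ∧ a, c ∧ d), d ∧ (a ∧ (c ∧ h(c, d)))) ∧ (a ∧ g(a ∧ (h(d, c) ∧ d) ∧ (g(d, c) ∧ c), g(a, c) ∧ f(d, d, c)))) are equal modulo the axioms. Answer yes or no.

Left:  g(g(d, c) ∧ d ∧ (h(d, c) ∧ a) ∧ c, g(a, c) ∧ f(d, d, c)) ∧ g((d ∧ a) ∧ g(d, c) ∧ c ∧ h(d, c), g(a, c) ∧ f(d, d, c)) ∧ g(h(a ∧ c, d ∧ c), (d ∧ c) ∧ (h(c, d) ∧ a)) ∧ f(h(f(a, a, a), (a ∧ c) ∧ d), f(g(c, c), c ∧ a ∧ d, h(d, c)), c ∧ a ∧ c) ∧ a ∧ g((g(d, a) ∧ (a ∧ h(d, d))) ∧ d ∧ a, a)
  Simplify inside:  g(g(d, c) ∧ d ∧ (h(d, c) ∧ a) ∧ c, g(a, c) ∧ f(d, d, c))  →  g(a ∧ c ∧ d ∧ g(d, c) ∧ h(d, c), f(d, d, c) ∧ g(a, c))
  Canonicalize subterm:  g((d ∧ a) ∧ g(d, c) ∧ c ∧ h(d, c), g(a, c) ∧ f(d, d, c))  →  g(a ∧ c ∧ d ∧ g(d, c) ∧ h(d, c), f(d, d, c) ∧ g(a, c))
  Inside:  g(h(a ∧ c, d ∧ c), (d ∧ c) ∧ (h(c, d) ∧ a))  →  g(h(a ∧ c, c ∧ d), a ∧ c ∧ d ∧ h(c, d))
  Deduplicate:  drop duplicate g(a ∧ c ∧ d ∧ g(d, c) ∧ h(d, c), f(d, d, c) ∧ g(a, c))
  Sort:  a ∧ f(h(f(a, a, a), a ∧ c ∧ d), f(g(c, c), a ∧ c ∧ d, h(d, c)), a ∧ c) ∧ g(a ∧ c ∧ d ∧ g(d, c) ∧ h(d, c), f(d, d, c) ∧ g(a, c)) ∧ g(a ∧ d ∧ g(d, a) ∧ h(d, d), a) ∧ g(h(a ∧ c, c ∧ d), a ∧ c ∧ d ∧ h(c, d))
Right:  (f(h(f(a, a, a), d ∧ (a ∧ c)), f(g(c, c), c ∧ d ∧ a, h(d, c)), a ∧ c) ∧ g(g(d, a) ∧ d ∧ a ∧ h(d, d), a)) ∧ (g(h(c ∧ a, c ∧ d), d ∧ (a ∧ (c ∧ h(c, d)))) ∧ (a ∧ g(a ∧ (h(d, c) ∧ d) ∧ (g(d, c) ∧ c), g(a, c) ∧ f(d, d, c))))
  Flatten:  f(h(f(a, a, a), d ∧ (a ∧ c)), f(g(c, c), c ∧ d ∧ a, h(d, c)), a ∧ c) ∧ g(g(d, a) ∧ d ∧ a ∧ h(d, d), a) ∧ g(h(c ∧ a, c ∧ d), d ∧ (a ∧ (c ∧ h(c, d)))) ∧ a ∧ g(a ∧ (h(d, c) ∧ d) ∧ (g(d, c) ∧ c), g(a, c) ∧ f(d, d, c))
  Simplify inside:  f(h(f(a, a, a), d ∧ (a ∧ c)), f(g(c, c), c ∧ d ∧ a, h(d, c)), a ∧ c)  →  f(h(f(a, a, a), a ∧ c ∧ d), f(g(c, c), a ∧ c ∧ d, h(d, c)), a ∧ c)
  Simplify inside:  g(g(d, a) ∧ d ∧ a ∧ h(d, d), a)  →  g(a ∧ d ∧ g(d, a) ∧ h(d, d), a)
  Inside:  g(h(c ∧ a, c ∧ d), d ∧ (a ∧ (c ∧ h(c, d))))  →  g(h(a ∧ c, c ∧ d), a ∧ c ∧ d ∧ h(c, d))
  Sort:  a ∧ f(h(f(a, a, a), a ∧ c ∧ d), f(g(c, c), a ∧ c ∧ d, h(d, c)), a ∧ c) ∧ g(a ∧ c ∧ d ∧ g(d, c) ∧ h(d, c), f(d, d, c) ∧ g(a, c)) ∧ g(a ∧ d ∧ g(d, a) ∧ h(d, d), a) ∧ g(h(a ∧ c, c ∧ d), a ∧ c ∧ d ∧ h(c, d))

Answer: yes — both canonical forms are a ∧ f(h(f(a, a, a), a ∧ c ∧ d), f(g(c, c), a ∧ c ∧ d, h(d, c)), a ∧ c) ∧ g(a ∧ c ∧ d ∧ g(d, c) ∧ h(d, c), f(d, d, c) ∧ g(a, c)) ∧ g(a ∧ d ∧ g(d, a) ∧ h(d, d), a) ∧ g(h(a ∧ c, c ∧ d), a ∧ c ∧ d ∧ h(c, d))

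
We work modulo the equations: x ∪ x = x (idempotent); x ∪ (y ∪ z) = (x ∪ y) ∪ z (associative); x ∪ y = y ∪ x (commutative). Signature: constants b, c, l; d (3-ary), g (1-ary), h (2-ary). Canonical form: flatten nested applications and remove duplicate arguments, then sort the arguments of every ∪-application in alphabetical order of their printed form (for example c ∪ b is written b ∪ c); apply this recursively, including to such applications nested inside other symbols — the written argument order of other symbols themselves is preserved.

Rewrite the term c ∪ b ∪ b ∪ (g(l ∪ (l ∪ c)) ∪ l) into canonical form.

Flatten:  c ∪ b ∪ b ∪ g(l ∪ (l ∪ c)) ∪ l
Canonicalize subterm:  g(l ∪ (l ∪ c))  →  g(c ∪ l)
Drop duplicates:  drop duplicate b
Order the arguments:  b ∪ c ∪ g(c ∪ l) ∪ l

Answer: b ∪ c ∪ g(c ∪ l) ∪ l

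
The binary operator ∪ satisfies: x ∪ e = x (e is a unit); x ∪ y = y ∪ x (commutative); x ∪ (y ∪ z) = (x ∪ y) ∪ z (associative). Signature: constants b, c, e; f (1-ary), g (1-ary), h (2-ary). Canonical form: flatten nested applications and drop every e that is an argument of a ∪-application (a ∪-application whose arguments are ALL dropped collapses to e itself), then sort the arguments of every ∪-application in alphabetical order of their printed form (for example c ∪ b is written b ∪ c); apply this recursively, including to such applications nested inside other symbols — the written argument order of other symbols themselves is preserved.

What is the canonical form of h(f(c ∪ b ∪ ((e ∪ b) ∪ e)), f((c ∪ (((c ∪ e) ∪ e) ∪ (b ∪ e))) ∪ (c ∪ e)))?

Descend into:  (c ∪ (((c ∪ e) ∪ e) ∪ (b ∪ e))) ∪ (c ∪ e)
Flatten:  c ∪ c ∪ e ∪ e ∪ b ∪ e ∪ c ∪ e
Unit:  drop e (×4)
Sort arguments:  b ∪ c ∪ c ∪ c
Reassemble:  h(f(b ∪ b ∪ c), f(b ∪ c ∪ c ∪ c))

Answer: h(f(b ∪ b ∪ c), f(b ∪ c ∪ c ∪ c))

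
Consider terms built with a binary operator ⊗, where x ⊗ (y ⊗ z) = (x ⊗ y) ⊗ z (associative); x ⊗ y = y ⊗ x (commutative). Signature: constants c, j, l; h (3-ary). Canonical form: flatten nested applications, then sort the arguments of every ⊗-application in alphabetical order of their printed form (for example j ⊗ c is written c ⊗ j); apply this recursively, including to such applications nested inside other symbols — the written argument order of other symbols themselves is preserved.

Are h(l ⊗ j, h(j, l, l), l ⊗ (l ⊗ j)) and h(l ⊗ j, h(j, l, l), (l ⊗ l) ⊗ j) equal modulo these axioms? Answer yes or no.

Left:  h(l ⊗ j, h(j, l, l), l ⊗ (l ⊗ j))
  Work inside:  l ⊗ (l ⊗ j)
  Un-nest:  l ⊗ l ⊗ j
  Sort arguments:  j ⊗ l ⊗ l
  Put back:  h(j ⊗ l, h(j, l, l), j ⊗ l ⊗ l)
Right:  h(l ⊗ j, h(j, l, l), (l ⊗ l) ⊗ j)
  Descend into:  (l ⊗ l) ⊗ j
  Flatten:  l ⊗ l ⊗ j
  Order the arguments:  j ⊗ l ⊗ l
  Put back:  h(j ⊗ l, h(j, l, l), j ⊗ l ⊗ l)

Answer: yes — both canonical forms are h(j ⊗ l, h(j, l, l), j ⊗ l ⊗ l)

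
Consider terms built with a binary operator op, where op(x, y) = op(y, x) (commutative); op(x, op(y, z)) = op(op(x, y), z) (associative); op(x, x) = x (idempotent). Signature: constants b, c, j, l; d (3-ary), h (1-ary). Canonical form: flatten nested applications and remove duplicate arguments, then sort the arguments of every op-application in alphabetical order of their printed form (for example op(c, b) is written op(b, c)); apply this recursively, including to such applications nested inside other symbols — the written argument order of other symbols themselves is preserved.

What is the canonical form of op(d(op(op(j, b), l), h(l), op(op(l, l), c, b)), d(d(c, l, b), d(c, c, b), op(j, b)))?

Inside:  d(op(op(j, b), l), h(l), op(op(l, l), c, b))  →  d(op(b, j, l), h(l), op(b, c, l))
Canonicalize subterm:  d(d(c, l, b), d(c, c, b), op(j, b))  →  d(d(c, l, b), d(c, c, b), op(b, j))
Sort:  op(d(d(c, l, b), d(c, c, b), op(b, j)), d(op(b, j, l), h(l), op(b, c, l)))

Answer: op(d(d(c, l, b), d(c, c, b), op(b, j)), d(op(b, j, l), h(l), op(b, c, l)))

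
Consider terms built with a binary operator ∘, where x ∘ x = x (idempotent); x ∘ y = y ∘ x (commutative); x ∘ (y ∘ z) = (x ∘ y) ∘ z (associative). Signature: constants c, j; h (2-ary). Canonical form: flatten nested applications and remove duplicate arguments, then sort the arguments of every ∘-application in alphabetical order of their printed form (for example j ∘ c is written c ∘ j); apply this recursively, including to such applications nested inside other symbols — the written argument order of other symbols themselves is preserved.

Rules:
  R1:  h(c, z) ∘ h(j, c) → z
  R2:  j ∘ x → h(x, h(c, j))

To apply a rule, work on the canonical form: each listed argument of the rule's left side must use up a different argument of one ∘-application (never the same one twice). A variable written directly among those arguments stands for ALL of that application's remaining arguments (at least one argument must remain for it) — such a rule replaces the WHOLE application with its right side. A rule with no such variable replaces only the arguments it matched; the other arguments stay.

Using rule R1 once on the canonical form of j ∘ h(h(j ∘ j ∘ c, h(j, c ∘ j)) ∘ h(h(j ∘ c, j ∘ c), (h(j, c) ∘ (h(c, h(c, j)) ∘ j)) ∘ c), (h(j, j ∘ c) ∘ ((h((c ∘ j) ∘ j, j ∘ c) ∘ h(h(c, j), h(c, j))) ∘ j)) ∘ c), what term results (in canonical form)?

Canonical form:  h(h(c ∘ j, h(j, c ∘ j)) ∘ h(h(c ∘ j, c ∘ j), c ∘ h(c, h(c, j)) ∘ h(j, c) ∘ j), c ∘ h(c ∘ j, c ∘ j) ∘ h(h(c, j), h(c, j)) ∘ h(j, c ∘ j) ∘ j) ∘ j
Match R1:  consume h(c, h(c, j)), h(j, c);  z := h(c, j)
Giving:  h(h(c ∘ j, h(j, c ∘ j)) ∘ h(h(c ∘ j, c ∘ j), c ∘ h(c, j) ∘ j), c ∘ h(c ∘ j, c ∘ j) ∘ h(h(c, j), h(c, j)) ∘ h(j, c ∘ j) ∘ j) ∘ j

Answer: h(h(c ∘ j, h(j, c ∘ j)) ∘ h(h(c ∘ j, c ∘ j), c ∘ h(c, j) ∘ j), c ∘ h(c ∘ j, c ∘ j) ∘ h(h(c, j), h(c, j)) ∘ h(j, c ∘ j) ∘ j) ∘ j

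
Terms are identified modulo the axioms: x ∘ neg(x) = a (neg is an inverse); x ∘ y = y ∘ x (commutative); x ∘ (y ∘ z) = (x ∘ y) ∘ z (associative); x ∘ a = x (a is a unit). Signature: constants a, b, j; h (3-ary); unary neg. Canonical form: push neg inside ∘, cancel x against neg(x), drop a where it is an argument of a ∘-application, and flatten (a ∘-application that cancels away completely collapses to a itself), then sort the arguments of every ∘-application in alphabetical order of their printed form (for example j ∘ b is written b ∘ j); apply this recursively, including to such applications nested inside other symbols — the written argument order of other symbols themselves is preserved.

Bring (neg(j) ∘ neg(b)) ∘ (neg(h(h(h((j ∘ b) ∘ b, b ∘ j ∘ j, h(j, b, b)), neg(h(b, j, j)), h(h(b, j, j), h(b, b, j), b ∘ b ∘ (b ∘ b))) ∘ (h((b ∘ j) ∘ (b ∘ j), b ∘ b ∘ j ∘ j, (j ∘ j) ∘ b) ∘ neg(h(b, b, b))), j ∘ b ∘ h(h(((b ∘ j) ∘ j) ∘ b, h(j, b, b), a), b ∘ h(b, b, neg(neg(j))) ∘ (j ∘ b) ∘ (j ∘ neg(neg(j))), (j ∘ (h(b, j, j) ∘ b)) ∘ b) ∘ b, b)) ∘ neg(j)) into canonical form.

Answer: neg(b) ∘ neg(h(h(b ∘ b ∘ j ∘ j, b ∘ b ∘ j ∘ j, b ∘ j ∘ j) ∘ h(h(b ∘ b ∘ j, b ∘ j ∘ j, h(j, b, b)), neg(h(b, j, j)), h(h(b, j, j), h(b, b, j), b ∘ b ∘ b ∘ b)) ∘ neg(h(b, b, b)), b ∘ b ∘ h(h(b ∘ b ∘ j ∘ j, h(j, b, b), a), b ∘ b ∘ h(b, b, j) ∘ j ∘ j ∘ j, b ∘ b ∘ h(b, j, j) ∘ j) ∘ j, b)) ∘ neg(j) ∘ neg(j)

Derivation:
Push neg inside:  distribute neg over ∘ and collapse double neg
Combine occurrences:  neg(j) ∘ neg(j) ∘ neg(b) ∘ neg(h(h(b ∘ b ∘ j ∘ j, b ∘ b ∘ j ∘ j, b ∘ j ∘ j) ∘ h(h(b ∘ b ∘ j, b ∘ j ∘ j, h(j, b, b)), neg(h(b, j, j)), h(h(b, j, j), h(b, b, j), b ∘ b ∘ b ∘ b)) ∘ neg(h(b, b, b)), b ∘ b ∘ h(h(b ∘ b ∘ j ∘ j, h(j, b, b), a), b ∘ b ∘ h(b, b, j) ∘ j ∘ j ∘ j, b ∘ b ∘ h(b, j, j) ∘ j) ∘ j, b))
Sort:  neg(b) ∘ neg(h(h(b ∘ b ∘ j ∘ j, b ∘ b ∘ j ∘ j, b ∘ j ∘ j) ∘ h(h(b ∘ b ∘ j, b ∘ j ∘ j, h(j, b, b)), neg(h(b, j, j)), h(h(b, j, j), h(b, b, j), b ∘ b ∘ b ∘ b)) ∘ neg(h(b, b, b)), b ∘ b ∘ h(h(b ∘ b ∘ j ∘ j, h(j, b, b), a), b ∘ b ∘ h(b, b, j) ∘ j ∘ j ∘ j, b ∘ b ∘ h(b, j, j) ∘ j) ∘ j, b)) ∘ neg(j) ∘ neg(j)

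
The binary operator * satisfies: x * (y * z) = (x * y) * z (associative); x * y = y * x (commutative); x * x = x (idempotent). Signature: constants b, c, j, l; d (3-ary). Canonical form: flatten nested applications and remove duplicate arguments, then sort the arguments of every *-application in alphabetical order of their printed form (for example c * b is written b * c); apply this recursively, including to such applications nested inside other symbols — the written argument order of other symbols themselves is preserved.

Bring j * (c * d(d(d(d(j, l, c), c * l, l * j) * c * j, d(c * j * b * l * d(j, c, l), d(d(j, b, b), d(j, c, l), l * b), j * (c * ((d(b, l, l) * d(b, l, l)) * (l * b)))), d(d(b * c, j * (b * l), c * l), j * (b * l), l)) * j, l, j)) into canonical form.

Flatten:  j * c * d(d(d(d(j, l, c), c * l, l * j) * c * j, d(c * j * b * l * d(j, c, l), d(d(j, b, b), d(j, c, l), l * b), j * (c * ((d(b, l, l) * d(b, l, l)) * (l * b)))), d(d(b * c, j * (b * l), c * l), j * (b * l), l)) * j, l, j)
Canonicalize subterm:  d(d(d(d(j, l, c), c * l, l * j) * c * j, d(c * j * b * l * d(j, c, l), d(d(j, b, b), d(j, c, l), l * b), j * (c * ((d(b, l, l) * d(b, l, l)) * (l * b)))), d(d(b * c, j * (b * l), c * l), j * (b * l), l)) * j, l, j)  →  d(d(c * d(d(j, l, c), c * l, j * l) * j, d(b * c * d(j, c, l) * j * l, d(d(j, b, b), d(j, c, l), b * l), b * c * d(b, l, l) * j * l), d(d(b * c, b * j * l, c * l), b * j * l, l)) * j, l, j)
Order the arguments:  c * d(d(c * d(d(j, l, c), c * l, j * l) * j, d(b * c * d(j, c, l) * j * l, d(d(j, b, b), d(j, c, l), b * l), b * c * d(b, l, l) * j * l), d(d(b * c, b * j * l, c * l), b * j * l, l)) * j, l, j) * j

Answer: c * d(d(c * d(d(j, l, c), c * l, j * l) * j, d(b * c * d(j, c, l) * j * l, d(d(j, b, b), d(j, c, l), b * l), b * c * d(b, l, l) * j * l), d(d(b * c, b * j * l, c * l), b * j * l, l)) * j, l, j) * j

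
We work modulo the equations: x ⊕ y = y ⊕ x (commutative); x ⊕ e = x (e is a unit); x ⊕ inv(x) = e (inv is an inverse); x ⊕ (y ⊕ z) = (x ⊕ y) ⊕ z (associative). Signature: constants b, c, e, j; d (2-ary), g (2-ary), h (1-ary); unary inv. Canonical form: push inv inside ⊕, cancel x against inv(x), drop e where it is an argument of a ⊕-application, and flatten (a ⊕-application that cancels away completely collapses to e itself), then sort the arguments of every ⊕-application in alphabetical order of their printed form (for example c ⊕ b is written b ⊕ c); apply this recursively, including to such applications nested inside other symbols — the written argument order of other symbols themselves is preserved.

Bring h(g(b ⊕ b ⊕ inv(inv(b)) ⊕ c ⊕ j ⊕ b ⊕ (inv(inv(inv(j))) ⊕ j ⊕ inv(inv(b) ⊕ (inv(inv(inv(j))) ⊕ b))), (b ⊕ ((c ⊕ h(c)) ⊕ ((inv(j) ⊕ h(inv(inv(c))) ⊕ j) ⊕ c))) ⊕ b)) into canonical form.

Work inside:  b ⊕ b ⊕ inv(inv(b)) ⊕ c ⊕ j ⊕ b ⊕ (inv(inv(inv(j))) ⊕ j ⊕ inv(inv(b) ⊕ (inv(inv(inv(j))) ⊕ b)))
Push inv inside:  distribute inv over ⊕ and collapse double inv
Combine occurrences:  b ⊕ b ⊕ b ⊕ b ⊕ c ⊕ j ⊕ j
Reassemble:  h(g(b ⊕ b ⊕ b ⊕ b ⊕ c ⊕ j ⊕ j, b ⊕ b ⊕ c ⊕ c ⊕ h(c) ⊕ h(c)))

Answer: h(g(b ⊕ b ⊕ b ⊕ b ⊕ c ⊕ j ⊕ j, b ⊕ b ⊕ c ⊕ c ⊕ h(c) ⊕ h(c)))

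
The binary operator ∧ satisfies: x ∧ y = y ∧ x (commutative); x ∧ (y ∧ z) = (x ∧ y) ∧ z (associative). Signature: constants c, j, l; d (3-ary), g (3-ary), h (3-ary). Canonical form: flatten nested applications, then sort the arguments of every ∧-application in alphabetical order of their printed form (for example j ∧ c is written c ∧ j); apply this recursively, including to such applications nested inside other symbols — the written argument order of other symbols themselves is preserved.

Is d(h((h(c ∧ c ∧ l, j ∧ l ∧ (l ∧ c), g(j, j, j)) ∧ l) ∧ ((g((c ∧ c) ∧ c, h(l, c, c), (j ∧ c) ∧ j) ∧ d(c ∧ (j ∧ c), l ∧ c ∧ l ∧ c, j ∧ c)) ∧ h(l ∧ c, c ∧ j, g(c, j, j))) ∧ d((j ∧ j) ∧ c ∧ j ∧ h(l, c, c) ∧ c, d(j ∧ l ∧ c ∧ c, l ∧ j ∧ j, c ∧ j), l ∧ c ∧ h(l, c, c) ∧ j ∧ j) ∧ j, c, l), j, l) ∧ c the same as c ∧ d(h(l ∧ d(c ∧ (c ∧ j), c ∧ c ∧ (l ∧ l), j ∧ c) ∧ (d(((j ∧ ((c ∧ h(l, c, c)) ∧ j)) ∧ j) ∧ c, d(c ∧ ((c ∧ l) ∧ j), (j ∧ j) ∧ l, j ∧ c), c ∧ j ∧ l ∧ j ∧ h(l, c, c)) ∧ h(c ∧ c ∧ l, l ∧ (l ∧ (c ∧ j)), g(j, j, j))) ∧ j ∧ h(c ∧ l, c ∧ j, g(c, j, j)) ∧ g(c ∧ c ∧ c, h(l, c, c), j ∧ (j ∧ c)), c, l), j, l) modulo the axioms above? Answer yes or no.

Answer: yes — both canonical forms are c ∧ d(h(d(c ∧ c ∧ h(l, c, c) ∧ j ∧ j ∧ j, d(c ∧ c ∧ j ∧ l, j ∧ j ∧ l, c ∧ j), c ∧ h(l, c, c) ∧ j ∧ j ∧ l) ∧ d(c ∧ c ∧ j, c ∧ c ∧ l ∧ l, c ∧ j) ∧ g(c ∧ c ∧ c, h(l, c, c), c ∧ j ∧ j) ∧ h(c ∧ c ∧ l, c ∧ j ∧ l ∧ l, g(j, j, j)) ∧ h(c ∧ l, c ∧ j, g(c, j, j)) ∧ j ∧ l, c, l), j, l)

Derivation:
Left:  d(h((h(c ∧ c ∧ l, j ∧ l ∧ (l ∧ c), g(j, j, j)) ∧ l) ∧ ((g((c ∧ c) ∧ c, h(l, c, c), (j ∧ c) ∧ j) ∧ d(c ∧ (j ∧ c), l ∧ c ∧ l ∧ c, j ∧ c)) ∧ h(l ∧ c, c ∧ j, g(c, j, j))) ∧ d((j ∧ j) ∧ c ∧ j ∧ h(l, c, c) ∧ c, d(j ∧ l ∧ c ∧ c, l ∧ j ∧ j, c ∧ j), l ∧ c ∧ h(l, c, c) ∧ j ∧ j) ∧ j, c, l), j, l) ∧ c
  Simplify inside:  d(h((h(c ∧ c ∧ l, j ∧ l ∧ (l ∧ c), g(j, j, j)) ∧ l) ∧ ((g((c ∧ c) ∧ c, h(l, c, c), (j ∧ c) ∧ j) ∧ d(c ∧ (j ∧ c), l ∧ c ∧ l ∧ c, j ∧ c)) ∧ h(l ∧ c, c ∧ j, g(c, j, j))) ∧ d((j ∧ j) ∧ c ∧ j ∧ h(l, c, c) ∧ c, d(j ∧ l ∧ c ∧ c, l ∧ j ∧ j, c ∧ j), l ∧ c ∧ h(l, c, c) ∧ j ∧ j) ∧ j, c, l), j, l)  →  d(h(d(c ∧ c ∧ h(l, c, c) ∧ j ∧ j ∧ j, d(c ∧ c ∧ j ∧ l, j ∧ j ∧ l, c ∧ j), c ∧ h(l, c, c) ∧ j ∧ j ∧ l) ∧ d(c ∧ c ∧ j, c ∧ c ∧ l ∧ l, c ∧ j) ∧ g(c ∧ c ∧ c, h(l, c, c), c ∧ j ∧ j) ∧ h(c ∧ c ∧ l, c ∧ j ∧ l ∧ l, g(j, j, j)) ∧ h(c ∧ l, c ∧ j, g(c, j, j)) ∧ j ∧ l, c, l), j, l)
  Sort arguments:  c ∧ d(h(d(c ∧ c ∧ h(l, c, c) ∧ j ∧ j ∧ j, d(c ∧ c ∧ j ∧ l, j ∧ j ∧ l, c ∧ j), c ∧ h(l, c, c) ∧ j ∧ j ∧ l) ∧ d(c ∧ c ∧ j, c ∧ c ∧ l ∧ l, c ∧ j) ∧ g(c ∧ c ∧ c, h(l, c, c), c ∧ j ∧ j) ∧ h(c ∧ c ∧ l, c ∧ j ∧ l ∧ l, g(j, j, j)) ∧ h(c ∧ l, c ∧ j, g(c, j, j)) ∧ j ∧ l, c, l), j, l)
Right:  c ∧ d(h(l ∧ d(c ∧ (c ∧ j), c ∧ c ∧ (l ∧ l), j ∧ c) ∧ (d(((j ∧ ((c ∧ h(l, c, c)) ∧ j)) ∧ j) ∧ c, d(c ∧ ((c ∧ l) ∧ j), (j ∧ j) ∧ l, j ∧ c), c ∧ j ∧ l ∧ j ∧ h(l, c, c)) ∧ h(c ∧ c ∧ l, l ∧ (l ∧ (c ∧ j)), g(j, j, j))) ∧ j ∧ h(c ∧ l, c ∧ j, g(c, j, j)) ∧ g(c ∧ c ∧ c, h(l, c, c), j ∧ (j ∧ c)), c, l), j, l)
  Simplify inside:  d(h(l ∧ d(c ∧ (c ∧ j), c ∧ c ∧ (l ∧ l), j ∧ c) ∧ (d(((j ∧ ((c ∧ h(l, c, c)) ∧ j)) ∧ j) ∧ c, d(c ∧ ((c ∧ l) ∧ j), (j ∧ j) ∧ l, j ∧ c), c ∧ j ∧ l ∧ j ∧ h(l, c, c)) ∧ h(c ∧ c ∧ l, l ∧ (l ∧ (c ∧ j)), g(j, j, j))) ∧ j ∧ h(c ∧ l, c ∧ j, g(c, j, j)) ∧ g(c ∧ c ∧ c, h(l, c, c), j ∧ (j ∧ c)), c, l), j, l)  →  d(h(d(c ∧ c ∧ h(l, c, c) ∧ j ∧ j ∧ j, d(c ∧ c ∧ j ∧ l, j ∧ j ∧ l, c ∧ j), c ∧ h(l, c, c) ∧ j ∧ j ∧ l) ∧ d(c ∧ c ∧ j, c ∧ c ∧ l ∧ l, c ∧ j) ∧ g(c ∧ c ∧ c, h(l, c, c), c ∧ j ∧ j) ∧ h(c ∧ c ∧ l, c ∧ j ∧ l ∧ l, g(j, j, j)) ∧ h(c ∧ l, c ∧ j, g(c, j, j)) ∧ j ∧ l, c, l), j, l)
  Sort:  c ∧ d(h(d(c ∧ c ∧ h(l, c, c) ∧ j ∧ j ∧ j, d(c ∧ c ∧ j ∧ l, j ∧ j ∧ l, c ∧ j), c ∧ h(l, c, c) ∧ j ∧ j ∧ l) ∧ d(c ∧ c ∧ j, c ∧ c ∧ l ∧ l, c ∧ j) ∧ g(c ∧ c ∧ c, h(l, c, c), c ∧ j ∧ j) ∧ h(c ∧ c ∧ l, c ∧ j ∧ l ∧ l, g(j, j, j)) ∧ h(c ∧ l, c ∧ j, g(c, j, j)) ∧ j ∧ l, c, l), j, l)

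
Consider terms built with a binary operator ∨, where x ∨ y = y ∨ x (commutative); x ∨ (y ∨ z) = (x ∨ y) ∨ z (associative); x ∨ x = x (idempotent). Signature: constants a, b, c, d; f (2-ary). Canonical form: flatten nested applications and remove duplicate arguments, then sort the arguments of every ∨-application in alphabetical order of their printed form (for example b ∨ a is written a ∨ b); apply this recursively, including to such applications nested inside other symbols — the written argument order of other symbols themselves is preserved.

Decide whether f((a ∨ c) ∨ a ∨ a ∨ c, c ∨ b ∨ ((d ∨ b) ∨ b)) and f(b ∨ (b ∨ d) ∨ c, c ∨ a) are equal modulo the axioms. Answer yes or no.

Answer: no — f(a ∨ c, b ∨ c ∨ d) vs f(b ∨ c ∨ d, a ∨ c)

Derivation:
Left:  f((a ∨ c) ∨ a ∨ a ∨ c, c ∨ b ∨ ((d ∨ b) ∨ b))
  Focus inside:  c ∨ b ∨ ((d ∨ b) ∨ b)
  Merge nested applications:  c ∨ b ∨ d ∨ b ∨ b
  Idempotence:  drop duplicate b, b
  Sort arguments:  b ∨ c ∨ d
  Reassemble:  f(a ∨ c, b ∨ c ∨ d)
Right:  f(b ∨ (b ∨ d) ∨ c, c ∨ a)
  Descend into:  b ∨ (b ∨ d) ∨ c
  Un-nest:  b ∨ b ∨ d ∨ c
  Drop duplicates:  drop duplicate b
  Sort arguments:  b ∨ c ∨ d
  Reassemble:  f(b ∨ c ∨ d, a ∨ c)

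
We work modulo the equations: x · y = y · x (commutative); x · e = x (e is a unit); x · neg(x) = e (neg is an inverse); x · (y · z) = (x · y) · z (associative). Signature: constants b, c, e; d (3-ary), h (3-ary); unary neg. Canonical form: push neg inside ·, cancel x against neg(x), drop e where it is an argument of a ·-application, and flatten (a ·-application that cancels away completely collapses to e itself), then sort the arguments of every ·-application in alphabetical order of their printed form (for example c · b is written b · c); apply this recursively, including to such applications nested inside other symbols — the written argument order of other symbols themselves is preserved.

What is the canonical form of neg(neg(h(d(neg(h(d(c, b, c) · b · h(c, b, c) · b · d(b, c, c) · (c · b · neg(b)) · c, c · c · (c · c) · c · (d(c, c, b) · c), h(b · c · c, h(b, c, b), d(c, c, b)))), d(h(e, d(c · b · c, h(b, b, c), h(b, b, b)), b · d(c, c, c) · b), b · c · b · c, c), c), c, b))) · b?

Answer: b · h(d(neg(h(b · b · c · c · d(b, c, c) · d(c, b, c) · h(c, b, c), c · c · c · c · c · c · d(c, c, b), h(b · c · c, h(b, c, b), d(c, c, b)))), d(h(e, d(b · c · c, h(b, b, c), h(b, b, b)), b · b · d(c, c, c)), b · b · c · c, c), c), c, b)

Derivation:
Push neg inside:  distribute neg over · and collapse double neg
Collect:  h(d(neg(h(b · b · c · c · d(b, c, c) · d(c, b, c) · h(c, b, c), c · c · c · c · c · c · d(c, c, b), h(b · c · c, h(b, c, b), d(c, c, b)))), d(h(e, d(b · c · c, h(b, b, c), h(b, b, b)), b · b · d(c, c, c)), b · b · c · c, c), c), c, b) · b
Sort arguments:  b · h(d(neg(h(b · b · c · c · d(b, c, c) · d(c, b, c) · h(c, b, c), c · c · c · c · c · c · d(c, c, b), h(b · c · c, h(b, c, b), d(c, c, b)))), d(h(e, d(b · c · c, h(b, b, c), h(b, b, b)), b · b · d(c, c, c)), b · b · c · c, c), c), c, b)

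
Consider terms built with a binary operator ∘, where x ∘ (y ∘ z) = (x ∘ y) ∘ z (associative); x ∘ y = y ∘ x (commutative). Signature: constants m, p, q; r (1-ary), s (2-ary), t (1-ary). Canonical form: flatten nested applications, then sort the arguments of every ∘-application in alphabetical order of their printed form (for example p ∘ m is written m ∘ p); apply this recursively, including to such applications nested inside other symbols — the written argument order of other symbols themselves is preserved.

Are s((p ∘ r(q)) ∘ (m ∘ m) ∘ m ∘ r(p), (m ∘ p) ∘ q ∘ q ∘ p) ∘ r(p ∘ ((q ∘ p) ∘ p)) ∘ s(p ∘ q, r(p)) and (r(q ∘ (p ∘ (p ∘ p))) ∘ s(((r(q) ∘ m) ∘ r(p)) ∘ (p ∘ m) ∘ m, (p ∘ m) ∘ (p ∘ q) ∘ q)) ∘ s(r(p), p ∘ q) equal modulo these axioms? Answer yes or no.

Answer: no — r(p ∘ p ∘ p ∘ q) ∘ s(m ∘ m ∘ m ∘ p ∘ r(p) ∘ r(q), m ∘ p ∘ p ∘ q ∘ q) ∘ s(p ∘ q, r(p)) vs r(p ∘ p ∘ p ∘ q) ∘ s(m ∘ m ∘ m ∘ p ∘ r(p) ∘ r(q), m ∘ p ∘ p ∘ q ∘ q) ∘ s(r(p), p ∘ q)

Derivation:
Left:  s((p ∘ r(q)) ∘ (m ∘ m) ∘ m ∘ r(p), (m ∘ p) ∘ q ∘ q ∘ p) ∘ r(p ∘ ((q ∘ p) ∘ p)) ∘ s(p ∘ q, r(p))
  Simplify inside:  s((p ∘ r(q)) ∘ (m ∘ m) ∘ m ∘ r(p), (m ∘ p) ∘ q ∘ q ∘ p)  →  s(m ∘ m ∘ m ∘ p ∘ r(p) ∘ r(q), m ∘ p ∘ p ∘ q ∘ q)
  Canonicalize subterm:  r(p ∘ ((q ∘ p) ∘ p))  →  r(p ∘ p ∘ p ∘ q)
  Sort arguments:  r(p ∘ p ∘ p ∘ q) ∘ s(m ∘ m ∘ m ∘ p ∘ r(p) ∘ r(q), m ∘ p ∘ p ∘ q ∘ q) ∘ s(p ∘ q, r(p))
Right:  (r(q ∘ (p ∘ (p ∘ p))) ∘ s(((r(q) ∘ m) ∘ r(p)) ∘ (p ∘ m) ∘ m, (p ∘ m) ∘ (p ∘ q) ∘ q)) ∘ s(r(p), p ∘ q)
  Merge nested applications:  r(q ∘ (p ∘ (p ∘ p))) ∘ s(((r(q) ∘ m) ∘ r(p)) ∘ (p ∘ m) ∘ m, (p ∘ m) ∘ (p ∘ q) ∘ q) ∘ s(r(p), p ∘ q)
  Inside:  r(q ∘ (p ∘ (p ∘ p)))  →  r(p ∘ p ∘ p ∘ q)
  Canonicalize subterm:  s(((r(q) ∘ m) ∘ r(p)) ∘ (p ∘ m) ∘ m, (p ∘ m) ∘ (p ∘ q) ∘ q)  →  s(m ∘ m ∘ m ∘ p ∘ r(p) ∘ r(q), m ∘ p ∘ p ∘ q ∘ q)
  Sort:  r(p ∘ p ∘ p ∘ q) ∘ s(m ∘ m ∘ m ∘ p ∘ r(p) ∘ r(q), m ∘ p ∘ p ∘ q ∘ q) ∘ s(r(p), p ∘ q)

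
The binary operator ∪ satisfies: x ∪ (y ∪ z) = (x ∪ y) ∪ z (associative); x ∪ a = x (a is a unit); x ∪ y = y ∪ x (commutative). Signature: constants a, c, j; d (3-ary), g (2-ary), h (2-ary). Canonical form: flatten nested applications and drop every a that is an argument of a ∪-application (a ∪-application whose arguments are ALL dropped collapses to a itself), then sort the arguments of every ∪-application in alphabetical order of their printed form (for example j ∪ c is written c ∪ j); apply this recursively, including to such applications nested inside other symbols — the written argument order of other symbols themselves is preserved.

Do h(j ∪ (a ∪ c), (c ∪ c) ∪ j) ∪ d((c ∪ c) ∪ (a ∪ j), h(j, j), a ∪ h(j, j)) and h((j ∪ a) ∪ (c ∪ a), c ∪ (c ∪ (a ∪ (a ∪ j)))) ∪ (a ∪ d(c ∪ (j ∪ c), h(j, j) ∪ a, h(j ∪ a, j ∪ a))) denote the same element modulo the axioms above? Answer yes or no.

Answer: yes — both canonical forms are d(c ∪ c ∪ j, h(j, j), h(j, j)) ∪ h(c ∪ j, c ∪ c ∪ j)

Derivation:
Left:  h(j ∪ (a ∪ c), (c ∪ c) ∪ j) ∪ d((c ∪ c) ∪ (a ∪ j), h(j, j), a ∪ h(j, j))
  Inside:  h(j ∪ (a ∪ c), (c ∪ c) ∪ j)  →  h(c ∪ j, c ∪ c ∪ j)
  Canonicalize subterm:  d((c ∪ c) ∪ (a ∪ j), h(j, j), a ∪ h(j, j))  →  d(c ∪ c ∪ j, h(j, j), h(j, j))
  Order the arguments:  d(c ∪ c ∪ j, h(j, j), h(j, j)) ∪ h(c ∪ j, c ∪ c ∪ j)
Right:  h((j ∪ a) ∪ (c ∪ a), c ∪ (c ∪ (a ∪ (a ∪ j)))) ∪ (a ∪ d(c ∪ (j ∪ c), h(j, j) ∪ a, h(j ∪ a, j ∪ a)))
  Merge nested applications:  h((j ∪ a) ∪ (c ∪ a), c ∪ (c ∪ (a ∪ (a ∪ j)))) ∪ a ∪ d(c ∪ (j ∪ c), h(j, j) ∪ a, h(j ∪ a, j ∪ a))
  Canonicalize subterm:  h((j ∪ a) ∪ (c ∪ a), c ∪ (c ∪ (a ∪ (a ∪ j))))  →  h(c ∪ j, c ∪ c ∪ j)
  Inside:  d(c ∪ (j ∪ c), h(j, j) ∪ a, h(j ∪ a, j ∪ a))  →  d(c ∪ c ∪ j, h(j, j), h(j, j))
  Drop the unit:  drop a
  Order the arguments:  d(c ∪ c ∪ j, h(j, j), h(j, j)) ∪ h(c ∪ j, c ∪ c ∪ j)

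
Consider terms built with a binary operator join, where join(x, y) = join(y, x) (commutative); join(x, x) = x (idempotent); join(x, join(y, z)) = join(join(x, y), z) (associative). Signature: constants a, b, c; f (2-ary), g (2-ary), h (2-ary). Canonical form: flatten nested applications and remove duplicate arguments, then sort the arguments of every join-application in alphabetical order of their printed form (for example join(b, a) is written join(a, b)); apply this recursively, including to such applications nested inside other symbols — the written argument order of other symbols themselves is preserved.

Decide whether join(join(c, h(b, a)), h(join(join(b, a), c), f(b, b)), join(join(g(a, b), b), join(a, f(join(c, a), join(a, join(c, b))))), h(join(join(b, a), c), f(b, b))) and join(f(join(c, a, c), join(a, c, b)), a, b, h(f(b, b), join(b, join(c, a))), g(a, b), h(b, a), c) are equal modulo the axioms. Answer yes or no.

Answer: no — join(a, b, c, f(join(a, c), join(a, b, c)), g(a, b), h(b, a), h(join(a, b, c), f(b, b))) vs join(a, b, c, f(join(a, c), join(a, b, c)), g(a, b), h(b, a), h(f(b, b), join(a, b, c)))

Derivation:
Left:  join(join(c, h(b, a)), h(join(join(b, a), c), f(b, b)), join(join(g(a, b), b), join(a, f(join(c, a), join(a, join(c, b))))), h(join(join(b, a), c), f(b, b)))
  Flatten:  join(c, h(b, a), h(join(join(b, a), c), f(b, b)), g(a, b), b, a, f(join(c, a), join(a, join(c, b))), h(join(join(b, a), c), f(b, b)))
  Inside:  h(join(join(b, a), c), f(b, b))  →  h(join(a, b, c), f(b, b))
  Simplify inside:  f(join(c, a), join(a, join(c, b)))  →  f(join(a, c), join(a, b, c))
  Simplify inside:  h(join(join(b, a), c), f(b, b))  →  h(join(a, b, c), f(b, b))
  Deduplicate:  drop duplicate h(join(a, b, c), f(b, b))
  Order the arguments:  join(a, b, c, f(join(a, c), join(a, b, c)), g(a, b), h(b, a), h(join(a, b, c), f(b, b)))
Right:  join(f(join(c, a, c), join(a, c, b)), a, b, h(f(b, b), join(b, join(c, a))), g(a, b), h(b, a), c)
  Canonicalize subterm:  f(join(c, a, c), join(a, c, b))  →  f(join(a, c), join(a, b, c))
  Canonicalize subterm:  h(f(b, b), join(b, join(c, a)))  →  h(f(b, b), join(a, b, c))
  Sort arguments:  join(a, b, c, f(join(a, c), join(a, b, c)), g(a, b), h(b, a), h(f(b, b), join(a, b, c)))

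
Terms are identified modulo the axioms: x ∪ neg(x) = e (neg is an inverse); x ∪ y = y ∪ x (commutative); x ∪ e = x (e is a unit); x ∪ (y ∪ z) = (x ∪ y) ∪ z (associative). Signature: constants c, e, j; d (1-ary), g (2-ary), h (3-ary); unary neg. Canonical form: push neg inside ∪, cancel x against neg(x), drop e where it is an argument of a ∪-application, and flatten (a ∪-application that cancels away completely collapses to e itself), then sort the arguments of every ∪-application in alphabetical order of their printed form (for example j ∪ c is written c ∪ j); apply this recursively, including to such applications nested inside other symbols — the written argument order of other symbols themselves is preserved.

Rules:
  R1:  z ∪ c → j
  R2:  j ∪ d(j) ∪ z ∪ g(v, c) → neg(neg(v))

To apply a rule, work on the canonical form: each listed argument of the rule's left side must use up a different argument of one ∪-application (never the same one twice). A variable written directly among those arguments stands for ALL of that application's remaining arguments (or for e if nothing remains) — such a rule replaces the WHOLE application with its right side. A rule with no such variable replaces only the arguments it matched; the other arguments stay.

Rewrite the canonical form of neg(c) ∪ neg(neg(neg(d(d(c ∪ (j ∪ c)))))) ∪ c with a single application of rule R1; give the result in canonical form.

Answer: neg(d(d(j)))

Derivation:
Canonical form:  neg(d(d(c ∪ c ∪ j)))
Apply R1:  consuming c;  z := c ∪ j
The extension variable absorbs all remaining arguments, so the whole application is rewritten.
New term:  neg(d(d(j)))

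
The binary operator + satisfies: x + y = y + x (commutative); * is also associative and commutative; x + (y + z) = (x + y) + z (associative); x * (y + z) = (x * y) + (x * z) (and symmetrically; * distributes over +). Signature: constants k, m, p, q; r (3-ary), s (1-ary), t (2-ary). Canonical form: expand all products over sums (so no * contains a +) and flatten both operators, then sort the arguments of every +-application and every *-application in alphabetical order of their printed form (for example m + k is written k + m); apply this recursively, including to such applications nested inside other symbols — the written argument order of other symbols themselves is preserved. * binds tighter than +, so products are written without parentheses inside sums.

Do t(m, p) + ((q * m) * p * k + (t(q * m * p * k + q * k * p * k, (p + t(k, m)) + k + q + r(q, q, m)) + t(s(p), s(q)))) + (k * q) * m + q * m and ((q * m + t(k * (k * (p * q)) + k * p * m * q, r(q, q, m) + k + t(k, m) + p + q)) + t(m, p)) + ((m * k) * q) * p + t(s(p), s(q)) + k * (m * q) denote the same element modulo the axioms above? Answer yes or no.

Answer: yes — both canonical forms are k * m * p * q + k * m * q + m * q + t(k * k * p * q + k * m * p * q, k + p + q + r(q, q, m) + t(k, m)) + t(m, p) + t(s(p), s(q))

Derivation:
Left:  t(m, p) + ((q * m) * p * k + (t(q * m * p * k + q * k * p * k, (p + t(k, m)) + k + q + r(q, q, m)) + t(s(p), s(q)))) + (k * q) * m + q * m
  Un-nest:  t(m, p) + k * m * p * q + t(k * k * p * q + k * m * p * q, k + p + q + r(q, q, m) + t(k, m)) + t(s(p), s(q)) + k * m * q + m * q
  Sort:  k * m * p * q + k * m * q + m * q + t(k * k * p * q + k * m * p * q, k + p + q + r(q, q, m) + t(k, m)) + t(m, p) + t(s(p), s(q))
Right:  ((q * m + t(k * (k * (p * q)) + k * p * m * q, r(q, q, m) + k + t(k, m) + p + q)) + t(m, p)) + ((m * k) * q) * p + t(s(p), s(q)) + k * (m * q)
  Flatten:  m * q + t(k * k * p * q + k * m * p * q, k + p + q + r(q, q, m) + t(k, m)) + t(m, p) + k * m * p * q + t(s(p), s(q)) + k * m * q
  Order the arguments:  k * m * p * q + k * m * q + m * q + t(k * k * p * q + k * m * p * q, k + p + q + r(q, q, m) + t(k, m)) + t(m, p) + t(s(p), s(q))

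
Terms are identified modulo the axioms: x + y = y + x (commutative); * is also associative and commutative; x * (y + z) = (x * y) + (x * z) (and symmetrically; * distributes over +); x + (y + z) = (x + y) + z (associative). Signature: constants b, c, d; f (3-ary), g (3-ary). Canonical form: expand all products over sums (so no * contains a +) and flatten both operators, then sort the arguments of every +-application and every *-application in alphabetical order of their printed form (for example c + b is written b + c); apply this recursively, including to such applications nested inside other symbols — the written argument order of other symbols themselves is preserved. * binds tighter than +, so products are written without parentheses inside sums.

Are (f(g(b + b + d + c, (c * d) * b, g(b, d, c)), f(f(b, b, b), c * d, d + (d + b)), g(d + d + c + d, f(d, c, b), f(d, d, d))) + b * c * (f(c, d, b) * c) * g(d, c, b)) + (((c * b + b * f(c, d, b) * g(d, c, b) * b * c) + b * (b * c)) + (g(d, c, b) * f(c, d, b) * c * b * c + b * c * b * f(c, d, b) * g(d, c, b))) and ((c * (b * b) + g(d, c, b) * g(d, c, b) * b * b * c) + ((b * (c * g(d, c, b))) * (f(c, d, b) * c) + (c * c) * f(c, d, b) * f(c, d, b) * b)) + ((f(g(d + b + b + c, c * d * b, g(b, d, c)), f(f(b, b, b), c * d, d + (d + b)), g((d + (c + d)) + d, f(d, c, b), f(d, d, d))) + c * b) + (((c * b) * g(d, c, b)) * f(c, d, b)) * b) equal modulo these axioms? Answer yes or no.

Answer: no — b * b * c + b * b * c * f(c, d, b) * g(d, c, b) + b * b * c * f(c, d, b) * g(d, c, b) + b * c + b * c * c * f(c, d, b) * g(d, c, b) + b * c * c * f(c, d, b) * g(d, c, b) + f(g(b + b + c + d, b * c * d, g(b, d, c)), f(f(b, b, b), c * d, b + d + d), g(c + d + d + d, f(d, c, b), f(d, d, d))) vs b * b * c + b * b * c * f(c, d, b) * g(d, c, b) + b * b * c * g(d, c, b) * g(d, c, b) + b * c + b * c * c * f(c, d, b) * f(c, d, b) + b * c * c * f(c, d, b) * g(d, c, b) + f(g(b + b + c + d, b * c * d, g(b, d, c)), f(f(b, b, b), c * d, b + d + d), g(c + d + d + d, f(d, c, b), f(d, d, d)))

Derivation:
Left:  (f(g(b + b + d + c, (c * d) * b, g(b, d, c)), f(f(b, b, b), c * d, d + (d + b)), g(d + d + c + d, f(d, c, b), f(d, d, d))) + b * c * (f(c, d, b) * c) * g(d, c, b)) + (((c * b + b * f(c, d, b) * g(d, c, b) * b * c) + b * (b * c)) + (g(d, c, b) * f(c, d, b) * c * b * c + b * c * b * f(c, d, b) * g(d, c, b)))
  Flatten:  f(g(b + b + c + d, b * c * d, g(b, d, c)), f(f(b, b, b), c * d, b + d + d), g(c + d + d + d, f(d, c, b), f(d, d, d))) + b * c * c * f(c, d, b) * g(d, c, b) + b * c + b * b * c * f(c, d, b) * g(d, c, b) + b * b * c + b * c * c * f(c, d, b) * g(d, c, b) + b * b * c * f(c, d, b) * g(d, c, b)
  Sort arguments:  b * b * c + b * b * c * f(c, d, b) * g(d, c, b) + b * b * c * f(c, d, b) * g(d, c, b) + b * c + b * c * c * f(c, d, b) * g(d, c, b) + b * c * c * f(c, d, b) * g(d, c, b) + f(g(b + b + c + d, b * c * d, g(b, d, c)), f(f(b, b, b), c * d, b + d + d), g(c + d + d + d, f(d, c, b), f(d, d, d)))
Right:  ((c * (b * b) + g(d, c, b) * g(d, c, b) * b * b * c) + ((b * (c * g(d, c, b))) * (f(c, d, b) * c) + (c * c) * f(c, d, b) * f(c, d, b) * b)) + ((f(g(d + b + b + c, c * d * b, g(b, d, c)), f(f(b, b, b), c * d, d + (d + b)), g((d + (c + d)) + d, f(d, c, b), f(d, d, d))) + c * b) + (((c * b) * g(d, c, b)) * f(c, d, b)) * b)
  Flatten:  b * b * c + b * b * c * g(d, c, b) * g(d, c, b) + b * c * c * f(c, d, b) * g(d, c, b) + b * c * c * f(c, d, b) * f(c, d, b) + f(g(b + b + c + d, b * c * d, g(b, d, c)), f(f(b, b, b), c * d, b + d + d), g(c + d + d + d, f(d, c, b), f(d, d, d))) + b * c + b * b * c * f(c, d, b) * g(d, c, b)
  Sort:  b * b * c + b * b * c * f(c, d, b) * g(d, c, b) + b * b * c * g(d, c, b) * g(d, c, b) + b * c + b * c * c * f(c, d, b) * f(c, d, b) + b * c * c * f(c, d, b) * g(d, c, b) + f(g(b + b + c + d, b * c * d, g(b, d, c)), f(f(b, b, b), c * d, b + d + d), g(c + d + d + d, f(d, c, b), f(d, d, d)))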